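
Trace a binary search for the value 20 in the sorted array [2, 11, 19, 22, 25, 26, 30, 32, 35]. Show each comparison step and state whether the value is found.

Binary search for 20 in [2, 11, 19, 22, 25, 26, 30, 32, 35]:

lo=0, hi=8, mid=4, arr[mid]=25 -> 25 > 20, search left half
lo=0, hi=3, mid=1, arr[mid]=11 -> 11 < 20, search right half
lo=2, hi=3, mid=2, arr[mid]=19 -> 19 < 20, search right half
lo=3, hi=3, mid=3, arr[mid]=22 -> 22 > 20, search left half
lo=3 > hi=2, target 20 not found

Binary search determines that 20 is not in the array after 4 comparisons. The search space was exhausted without finding the target.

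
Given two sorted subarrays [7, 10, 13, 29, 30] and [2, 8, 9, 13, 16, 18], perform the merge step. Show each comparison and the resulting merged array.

Merging process:

Compare 7 vs 2: take 2 from right. Merged: [2]
Compare 7 vs 8: take 7 from left. Merged: [2, 7]
Compare 10 vs 8: take 8 from right. Merged: [2, 7, 8]
Compare 10 vs 9: take 9 from right. Merged: [2, 7, 8, 9]
Compare 10 vs 13: take 10 from left. Merged: [2, 7, 8, 9, 10]
Compare 13 vs 13: take 13 from left. Merged: [2, 7, 8, 9, 10, 13]
Compare 29 vs 13: take 13 from right. Merged: [2, 7, 8, 9, 10, 13, 13]
Compare 29 vs 16: take 16 from right. Merged: [2, 7, 8, 9, 10, 13, 13, 16]
Compare 29 vs 18: take 18 from right. Merged: [2, 7, 8, 9, 10, 13, 13, 16, 18]
Append remaining from left: [29, 30]. Merged: [2, 7, 8, 9, 10, 13, 13, 16, 18, 29, 30]

Final merged array: [2, 7, 8, 9, 10, 13, 13, 16, 18, 29, 30]
Total comparisons: 9

The merged array is [2, 7, 8, 9, 10, 13, 13, 16, 18, 29, 30], requiring 9 comparisons. The merge step runs in O(n) time where n is the total number of elements.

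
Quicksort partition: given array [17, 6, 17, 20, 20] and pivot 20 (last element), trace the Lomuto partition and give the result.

Lomuto partition with pivot = 20:

Initial array: [17, 6, 17, 20, 20]

arr[0]=17 <= 20: swap with position 0, array becomes [17, 6, 17, 20, 20]
arr[1]=6 <= 20: swap with position 1, array becomes [17, 6, 17, 20, 20]
arr[2]=17 <= 20: swap with position 2, array becomes [17, 6, 17, 20, 20]
arr[3]=20 <= 20: swap with position 3, array becomes [17, 6, 17, 20, 20]

Place pivot at position 4: [17, 6, 17, 20, 20]
Pivot position: 4

After partitioning with pivot 20, the array becomes [17, 6, 17, 20, 20]. The pivot is placed at index 4. All elements to the left of the pivot are <= 20, and all elements to the right are > 20.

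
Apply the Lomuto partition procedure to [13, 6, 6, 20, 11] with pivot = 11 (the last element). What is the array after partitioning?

Lomuto partition with pivot = 11:

Initial array: [13, 6, 6, 20, 11]

arr[0]=13 > 11: no swap
arr[1]=6 <= 11: swap with position 0, array becomes [6, 13, 6, 20, 11]
arr[2]=6 <= 11: swap with position 1, array becomes [6, 6, 13, 20, 11]
arr[3]=20 > 11: no swap

Place pivot at position 2: [6, 6, 11, 20, 13]
Pivot position: 2

After partitioning with pivot 11, the array becomes [6, 6, 11, 20, 13]. The pivot is placed at index 2. All elements to the left of the pivot are <= 11, and all elements to the right are > 11.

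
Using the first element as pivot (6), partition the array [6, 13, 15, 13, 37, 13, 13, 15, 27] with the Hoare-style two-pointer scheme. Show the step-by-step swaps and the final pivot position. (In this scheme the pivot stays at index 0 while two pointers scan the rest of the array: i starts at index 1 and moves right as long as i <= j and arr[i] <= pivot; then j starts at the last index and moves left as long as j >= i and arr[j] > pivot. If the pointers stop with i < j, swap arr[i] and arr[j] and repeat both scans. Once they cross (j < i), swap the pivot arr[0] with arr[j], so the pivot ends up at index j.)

Hoare-style two-pointer partition with pivot = 6:

Initial array: [6, 13, 15, 13, 37, 13, 13, 15, 27]

Pointers start at i = 1, j = 8.
i ends at 1, j ends at 0: the pointers have crossed (j < i), so scanning stops.

j = 0, so swapping arr[0] with arr[j] leaves the pivot at position 0: [6, 13, 15, 13, 37, 13, 13, 15, 27]
Pivot position: 0

After partitioning with pivot 6, the array becomes [6, 13, 15, 13, 37, 13, 13, 15, 27]. The pivot is placed at index 0. All elements to the left of the pivot are <= 6, and all elements to the right are > 6.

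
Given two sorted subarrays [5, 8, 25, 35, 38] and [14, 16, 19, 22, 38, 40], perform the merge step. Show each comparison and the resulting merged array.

Merging process:

Compare 5 vs 14: take 5 from left. Merged: [5]
Compare 8 vs 14: take 8 from left. Merged: [5, 8]
Compare 25 vs 14: take 14 from right. Merged: [5, 8, 14]
Compare 25 vs 16: take 16 from right. Merged: [5, 8, 14, 16]
Compare 25 vs 19: take 19 from right. Merged: [5, 8, 14, 16, 19]
Compare 25 vs 22: take 22 from right. Merged: [5, 8, 14, 16, 19, 22]
Compare 25 vs 38: take 25 from left. Merged: [5, 8, 14, 16, 19, 22, 25]
Compare 35 vs 38: take 35 from left. Merged: [5, 8, 14, 16, 19, 22, 25, 35]
Compare 38 vs 38: take 38 from left. Merged: [5, 8, 14, 16, 19, 22, 25, 35, 38]
Append remaining from right: [38, 40]. Merged: [5, 8, 14, 16, 19, 22, 25, 35, 38, 38, 40]

Final merged array: [5, 8, 14, 16, 19, 22, 25, 35, 38, 38, 40]
Total comparisons: 9

The merged array is [5, 8, 14, 16, 19, 22, 25, 35, 38, 38, 40], requiring 9 comparisons. The merge step runs in O(n) time where n is the total number of elements.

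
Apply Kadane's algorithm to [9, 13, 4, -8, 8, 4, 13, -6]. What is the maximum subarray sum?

Using Kadane's algorithm on [9, 13, 4, -8, 8, 4, 13, -6]:

Scanning through the array:
Position 1 (value 13): max_ending_here = 22, max_so_far = 22
Position 2 (value 4): max_ending_here = 26, max_so_far = 26
Position 3 (value -8): max_ending_here = 18, max_so_far = 26
Position 4 (value 8): max_ending_here = 26, max_so_far = 26
Position 5 (value 4): max_ending_here = 30, max_so_far = 30
Position 6 (value 13): max_ending_here = 43, max_so_far = 43
Position 7 (value -6): max_ending_here = 37, max_so_far = 43

Maximum subarray: [9, 13, 4, -8, 8, 4, 13]
Maximum sum: 43

The maximum subarray is [9, 13, 4, -8, 8, 4, 13] with sum 43. This subarray runs from index 0 to index 6.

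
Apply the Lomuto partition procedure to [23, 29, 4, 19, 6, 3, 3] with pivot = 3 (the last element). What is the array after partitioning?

Lomuto partition with pivot = 3:

Initial array: [23, 29, 4, 19, 6, 3, 3]

arr[0]=23 > 3: no swap
arr[1]=29 > 3: no swap
arr[2]=4 > 3: no swap
arr[3]=19 > 3: no swap
arr[4]=6 > 3: no swap
arr[5]=3 <= 3: swap with position 0, array becomes [3, 29, 4, 19, 6, 23, 3]

Place pivot at position 1: [3, 3, 4, 19, 6, 23, 29]
Pivot position: 1

After partitioning with pivot 3, the array becomes [3, 3, 4, 19, 6, 23, 29]. The pivot is placed at index 1. All elements to the left of the pivot are <= 3, and all elements to the right are > 3.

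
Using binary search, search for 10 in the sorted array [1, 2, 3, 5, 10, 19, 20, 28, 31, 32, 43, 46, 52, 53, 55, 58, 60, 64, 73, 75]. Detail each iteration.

Binary search for 10 in [1, 2, 3, 5, 10, 19, 20, 28, 31, 32, 43, 46, 52, 53, 55, 58, 60, 64, 73, 75]:

lo=0, hi=19, mid=9, arr[mid]=32 -> 32 > 10, search left half
lo=0, hi=8, mid=4, arr[mid]=10 -> Found target at index 4!

Binary search finds 10 at index 4 after 2 comparisons. The search repeatedly halves the search space by comparing with the middle element.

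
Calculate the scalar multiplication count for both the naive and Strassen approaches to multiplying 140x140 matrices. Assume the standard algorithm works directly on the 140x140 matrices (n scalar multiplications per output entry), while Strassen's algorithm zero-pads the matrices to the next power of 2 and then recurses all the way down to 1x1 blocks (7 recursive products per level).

Matrix multiplication for 140x140 matrices:

Strassen's algorithm requires power-of-2 dimensions. Pad 140x140 to 256x256 (next power of 2).

Standard algorithm: 140^3 = 2744000 multiplications
Strassen's algorithm: 7^(log2(256)) = 7^8 = 5764801 multiplications
Difference: 2744000 - 5764801 = -3020801 (Strassen uses MORE here due to padding overhead — for small or just-over-power-of-2 n, padding can outweigh the per-level savings)

Standard: 2744000 multiplications (140^3). Strassen: 5764801 multiplications (7^8, after padding to 256x256). Strassen reduces 8 recursive multiplications to 7 at each level.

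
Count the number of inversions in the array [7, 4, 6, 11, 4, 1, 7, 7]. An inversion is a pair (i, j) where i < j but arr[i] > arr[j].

Finding inversions in [7, 4, 6, 11, 4, 1, 7, 7]:

(0, 1): arr[0]=7 > arr[1]=4
(0, 2): arr[0]=7 > arr[2]=6
(0, 4): arr[0]=7 > arr[4]=4
(0, 5): arr[0]=7 > arr[5]=1
(1, 5): arr[1]=4 > arr[5]=1
(2, 4): arr[2]=6 > arr[4]=4
(2, 5): arr[2]=6 > arr[5]=1
(3, 4): arr[3]=11 > arr[4]=4
(3, 5): arr[3]=11 > arr[5]=1
(3, 6): arr[3]=11 > arr[6]=7
(3, 7): arr[3]=11 > arr[7]=7
(4, 5): arr[4]=4 > arr[5]=1

Total inversions: 12

The array has 12 inversion(s): (0,1), (0,2), (0,4), (0,5), (1,5), (2,4), (2,5), (3,4), (3,5), (3,6), (3,7), (4,5). Each pair (i,j) satisfies i < j and arr[i] > arr[j].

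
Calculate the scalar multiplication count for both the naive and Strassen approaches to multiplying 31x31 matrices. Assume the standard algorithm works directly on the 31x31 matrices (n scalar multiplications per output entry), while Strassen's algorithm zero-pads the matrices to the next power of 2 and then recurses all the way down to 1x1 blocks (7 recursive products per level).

Matrix multiplication for 31x31 matrices:

Strassen's algorithm requires power-of-2 dimensions. Pad 31x31 to 32x32 (next power of 2).

Standard algorithm: 31^3 = 29791 multiplications
Strassen's algorithm: 7^(log2(32)) = 7^5 = 16807 multiplications
Savings: 29791 - 16807 = 12984 multiplications

Standard: 29791 multiplications (31^3). Strassen: 16807 multiplications (7^5, after padding to 32x32). Strassen reduces 8 recursive multiplications to 7 at each level.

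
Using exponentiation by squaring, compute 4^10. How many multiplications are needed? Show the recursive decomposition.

Computing 4^10 by squaring (build up from 4^1; each line after the first costs one multiplication):

4^1 = 4
4^2 = (4^1)^2 = 4^2 = 16
4^4 = (4^2)^2 = 16^2 = 256
4^5 = 4 * 4^4 = 4 * 256 = 1024
4^10 = (4^5)^2 = 1024^2 = 1048576

Result: 1048576
Multiplications needed: 4 (4 lines after 4^1)

4^10 = 1048576. Using exponentiation by squaring, this requires 4 multiplications. The key idea: if the exponent is even, square the half-power; if odd, multiply by the base once.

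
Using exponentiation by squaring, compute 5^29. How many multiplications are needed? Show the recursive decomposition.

Computing 5^29 by squaring (build up from 5^1; each line after the first costs one multiplication):

5^1 = 5
5^2 = (5^1)^2 = 5^2 = 25
5^3 = 5 * 5^2 = 5 * 25 = 125
5^6 = (5^3)^2 = 125^2 = 15625
5^7 = 5 * 5^6 = 5 * 15625 = 78125
5^14 = (5^7)^2 = 78125^2 = 6103515625
5^28 = (5^14)^2 = 6103515625^2 = 37252902984619140625
5^29 = 5 * 5^28 = 5 * 37252902984619140625 = 186264514923095703125

Result: 186264514923095703125
Multiplications needed: 7 (7 lines after 5^1)

5^29 = 186264514923095703125. Using exponentiation by squaring, this requires 7 multiplications. The key idea: if the exponent is even, square the half-power; if odd, multiply by the base once.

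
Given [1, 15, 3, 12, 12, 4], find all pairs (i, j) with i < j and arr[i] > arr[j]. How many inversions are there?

Finding inversions in [1, 15, 3, 12, 12, 4]:

(1, 2): arr[1]=15 > arr[2]=3
(1, 3): arr[1]=15 > arr[3]=12
(1, 4): arr[1]=15 > arr[4]=12
(1, 5): arr[1]=15 > arr[5]=4
(3, 5): arr[3]=12 > arr[5]=4
(4, 5): arr[4]=12 > arr[5]=4

Total inversions: 6

The array has 6 inversion(s): (1,2), (1,3), (1,4), (1,5), (3,5), (4,5). Each pair (i,j) satisfies i < j and arr[i] > arr[j].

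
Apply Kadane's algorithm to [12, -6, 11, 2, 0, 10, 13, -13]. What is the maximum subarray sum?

Using Kadane's algorithm on [12, -6, 11, 2, 0, 10, 13, -13]:

Scanning through the array:
Position 1 (value -6): max_ending_here = 6, max_so_far = 12
Position 2 (value 11): max_ending_here = 17, max_so_far = 17
Position 3 (value 2): max_ending_here = 19, max_so_far = 19
Position 4 (value 0): max_ending_here = 19, max_so_far = 19
Position 5 (value 10): max_ending_here = 29, max_so_far = 29
Position 6 (value 13): max_ending_here = 42, max_so_far = 42
Position 7 (value -13): max_ending_here = 29, max_so_far = 42

Maximum subarray: [12, -6, 11, 2, 0, 10, 13]
Maximum sum: 42

The maximum subarray is [12, -6, 11, 2, 0, 10, 13] with sum 42. This subarray runs from index 0 to index 6.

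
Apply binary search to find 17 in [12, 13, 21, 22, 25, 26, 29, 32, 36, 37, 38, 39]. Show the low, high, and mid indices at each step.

Binary search for 17 in [12, 13, 21, 22, 25, 26, 29, 32, 36, 37, 38, 39]:

lo=0, hi=11, mid=5, arr[mid]=26 -> 26 > 17, search left half
lo=0, hi=4, mid=2, arr[mid]=21 -> 21 > 17, search left half
lo=0, hi=1, mid=0, arr[mid]=12 -> 12 < 17, search right half
lo=1, hi=1, mid=1, arr[mid]=13 -> 13 < 17, search right half
lo=2 > hi=1, target 17 not found

Binary search determines that 17 is not in the array after 4 comparisons. The search space was exhausted without finding the target.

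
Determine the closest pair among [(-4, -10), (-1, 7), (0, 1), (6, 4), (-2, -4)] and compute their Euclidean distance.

Computing all pairwise distances among 5 points:

d((-4, -10), (-1, 7)) = 17.2627
d((-4, -10), (0, 1)) = 11.7047
d((-4, -10), (6, 4)) = 17.2047
d((-4, -10), (-2, -4)) = 6.3246
d((-1, 7), (0, 1)) = 6.0828
d((-1, 7), (6, 4)) = 7.6158
d((-1, 7), (-2, -4)) = 11.0454
d((0, 1), (6, 4)) = 6.7082
d((0, 1), (-2, -4)) = 5.3852 <-- minimum
d((6, 4), (-2, -4)) = 11.3137

Closest pair: (0, 1) and (-2, -4) with distance 5.3852

The closest pair is (0, 1) and (-2, -4) with Euclidean distance 5.3852. For 5 points, brute-force pairwise comparison is shown above. For large n, the divide-and-conquer algorithm (sort by x, recurse on halves, check the dividing strip) achieves O(n log n).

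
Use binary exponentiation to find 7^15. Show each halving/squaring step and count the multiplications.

Computing 7^15 by squaring (build up from 7^1; each line after the first costs one multiplication):

7^1 = 7
7^2 = (7^1)^2 = 7^2 = 49
7^3 = 7 * 7^2 = 7 * 49 = 343
7^6 = (7^3)^2 = 343^2 = 117649
7^7 = 7 * 7^6 = 7 * 117649 = 823543
7^14 = (7^7)^2 = 823543^2 = 678223072849
7^15 = 7 * 7^14 = 7 * 678223072849 = 4747561509943

Result: 4747561509943
Multiplications needed: 6 (6 lines after 7^1)

7^15 = 4747561509943. Using exponentiation by squaring, this requires 6 multiplications. The key idea: if the exponent is even, square the half-power; if odd, multiply by the base once.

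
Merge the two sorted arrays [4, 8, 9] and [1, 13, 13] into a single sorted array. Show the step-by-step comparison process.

Merging process:

Compare 4 vs 1: take 1 from right. Merged: [1]
Compare 4 vs 13: take 4 from left. Merged: [1, 4]
Compare 8 vs 13: take 8 from left. Merged: [1, 4, 8]
Compare 9 vs 13: take 9 from left. Merged: [1, 4, 8, 9]
Append remaining from right: [13, 13]. Merged: [1, 4, 8, 9, 13, 13]

Final merged array: [1, 4, 8, 9, 13, 13]
Total comparisons: 4

The merged array is [1, 4, 8, 9, 13, 13], requiring 4 comparisons. The merge step runs in O(n) time where n is the total number of elements.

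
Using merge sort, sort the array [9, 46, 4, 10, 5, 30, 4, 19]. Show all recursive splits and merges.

Merge sort trace:

Split: [9, 46, 4, 10, 5, 30, 4, 19] -> [9, 46, 4, 10] and [5, 30, 4, 19]
  Split: [9, 46, 4, 10] -> [9, 46] and [4, 10]
    Split: [9, 46] -> [9] and [46]
    Merge: [9] + [46] -> [9, 46]
    Split: [4, 10] -> [4] and [10]
    Merge: [4] + [10] -> [4, 10]
  Merge: [9, 46] + [4, 10] -> [4, 9, 10, 46]
  Split: [5, 30, 4, 19] -> [5, 30] and [4, 19]
    Split: [5, 30] -> [5] and [30]
    Merge: [5] + [30] -> [5, 30]
    Split: [4, 19] -> [4] and [19]
    Merge: [4] + [19] -> [4, 19]
  Merge: [5, 30] + [4, 19] -> [4, 5, 19, 30]
Merge: [4, 9, 10, 46] + [4, 5, 19, 30] -> [4, 4, 5, 9, 10, 19, 30, 46]

Final sorted array: [4, 4, 5, 9, 10, 19, 30, 46]

The merge sort proceeds by recursively splitting the array and merging sorted halves.
After all merges, the sorted array is [4, 4, 5, 9, 10, 19, 30, 46].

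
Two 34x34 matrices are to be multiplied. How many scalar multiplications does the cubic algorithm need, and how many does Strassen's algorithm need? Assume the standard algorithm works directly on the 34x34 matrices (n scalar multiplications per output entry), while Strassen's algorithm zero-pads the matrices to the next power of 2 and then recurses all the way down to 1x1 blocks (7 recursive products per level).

Matrix multiplication for 34x34 matrices:

Strassen's algorithm requires power-of-2 dimensions. Pad 34x34 to 64x64 (next power of 2).

Standard algorithm: 34^3 = 39304 multiplications
Strassen's algorithm: 7^(log2(64)) = 7^6 = 117649 multiplications
Difference: 39304 - 117649 = -78345 (Strassen uses MORE here due to padding overhead — for small or just-over-power-of-2 n, padding can outweigh the per-level savings)

Standard: 39304 multiplications (34^3). Strassen: 117649 multiplications (7^6, after padding to 64x64). Strassen reduces 8 recursive multiplications to 7 at each level.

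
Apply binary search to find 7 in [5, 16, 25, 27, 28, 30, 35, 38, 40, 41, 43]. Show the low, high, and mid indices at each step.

Binary search for 7 in [5, 16, 25, 27, 28, 30, 35, 38, 40, 41, 43]:

lo=0, hi=10, mid=5, arr[mid]=30 -> 30 > 7, search left half
lo=0, hi=4, mid=2, arr[mid]=25 -> 25 > 7, search left half
lo=0, hi=1, mid=0, arr[mid]=5 -> 5 < 7, search right half
lo=1, hi=1, mid=1, arr[mid]=16 -> 16 > 7, search left half
lo=1 > hi=0, target 7 not found

Binary search determines that 7 is not in the array after 4 comparisons. The search space was exhausted without finding the target.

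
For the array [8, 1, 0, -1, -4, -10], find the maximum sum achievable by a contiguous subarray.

Using Kadane's algorithm on [8, 1, 0, -1, -4, -10]:

Scanning through the array:
Position 1 (value 1): max_ending_here = 9, max_so_far = 9
Position 2 (value 0): max_ending_here = 9, max_so_far = 9
Position 3 (value -1): max_ending_here = 8, max_so_far = 9
Position 4 (value -4): max_ending_here = 4, max_so_far = 9
Position 5 (value -10): max_ending_here = -6, max_so_far = 9

Maximum subarray: [8, 1]
Maximum sum: 9

The maximum subarray is [8, 1] with sum 9. This subarray runs from index 0 to index 1.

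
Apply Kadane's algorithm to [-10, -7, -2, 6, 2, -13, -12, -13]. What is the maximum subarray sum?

Using Kadane's algorithm on [-10, -7, -2, 6, 2, -13, -12, -13]:

Scanning through the array:
Position 1 (value -7): max_ending_here = -7, max_so_far = -7
Position 2 (value -2): max_ending_here = -2, max_so_far = -2
Position 3 (value 6): max_ending_here = 6, max_so_far = 6
Position 4 (value 2): max_ending_here = 8, max_so_far = 8
Position 5 (value -13): max_ending_here = -5, max_so_far = 8
Position 6 (value -12): max_ending_here = -12, max_so_far = 8
Position 7 (value -13): max_ending_here = -13, max_so_far = 8

Maximum subarray: [6, 2]
Maximum sum: 8

The maximum subarray is [6, 2] with sum 8. This subarray runs from index 3 to index 4.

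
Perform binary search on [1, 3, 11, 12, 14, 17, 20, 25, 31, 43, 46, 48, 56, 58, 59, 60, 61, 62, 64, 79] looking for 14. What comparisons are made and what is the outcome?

Binary search for 14 in [1, 3, 11, 12, 14, 17, 20, 25, 31, 43, 46, 48, 56, 58, 59, 60, 61, 62, 64, 79]:

lo=0, hi=19, mid=9, arr[mid]=43 -> 43 > 14, search left half
lo=0, hi=8, mid=4, arr[mid]=14 -> Found target at index 4!

Binary search finds 14 at index 4 after 2 comparisons. The search repeatedly halves the search space by comparing with the middle element.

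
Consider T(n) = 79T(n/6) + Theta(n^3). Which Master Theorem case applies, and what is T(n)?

Master Theorem for T(n) = 79T(n/6) + O(n^3):

a = 79, b = 6, c = 3
log_b(a) = log_6(79) = 2.4386

Case 3: c = 3 > log_6(79) = 2.4386
T(n) = O(n^3) = O(n^3)

For T(n) = 79T(n/6) + O(n^3): log_6(79) = 2.4386. This is Case 3 of the Master Theorem (c > log_b(a), work dominated by root), giving O(n^3).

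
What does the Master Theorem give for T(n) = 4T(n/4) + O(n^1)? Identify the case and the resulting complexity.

Master Theorem for T(n) = 4T(n/4) + O(n^1):

a = 4, b = 4, c = 1
log_b(a) = log_4(4) = 1.0000

Case 2: c = 1 = log_4(4) = 1.0000
T(n) = O(n^1 log n) = O(n log n)

For T(n) = 4T(n/4) + O(n^1): log_4(4) = 1.0000. This is Case 2 of the Master Theorem (c = log_b(a), equal work at all levels), giving O(n log n).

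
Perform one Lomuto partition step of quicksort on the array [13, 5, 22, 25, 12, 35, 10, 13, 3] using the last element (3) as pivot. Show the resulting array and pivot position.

Lomuto partition with pivot = 3:

Initial array: [13, 5, 22, 25, 12, 35, 10, 13, 3]

arr[0]=13 > 3: no swap
arr[1]=5 > 3: no swap
arr[2]=22 > 3: no swap
arr[3]=25 > 3: no swap
arr[4]=12 > 3: no swap
arr[5]=35 > 3: no swap
arr[6]=10 > 3: no swap
arr[7]=13 > 3: no swap

Place pivot at position 0: [3, 5, 22, 25, 12, 35, 10, 13, 13]
Pivot position: 0

After partitioning with pivot 3, the array becomes [3, 5, 22, 25, 12, 35, 10, 13, 13]. The pivot is placed at index 0. All elements to the left of the pivot are <= 3, and all elements to the right are > 3.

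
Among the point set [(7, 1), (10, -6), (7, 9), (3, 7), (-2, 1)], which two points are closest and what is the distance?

Computing all pairwise distances among 5 points:

d((7, 1), (10, -6)) = 7.6158
d((7, 1), (7, 9)) = 8.0
d((7, 1), (3, 7)) = 7.2111
d((7, 1), (-2, 1)) = 9.0
d((10, -6), (7, 9)) = 15.2971
d((10, -6), (3, 7)) = 14.7648
d((10, -6), (-2, 1)) = 13.8924
d((7, 9), (3, 7)) = 4.4721 <-- minimum
d((7, 9), (-2, 1)) = 12.0416
d((3, 7), (-2, 1)) = 7.8102

Closest pair: (7, 9) and (3, 7) with distance 4.4721

The closest pair is (7, 9) and (3, 7) with Euclidean distance 4.4721. For 5 points, brute-force pairwise comparison is shown above. For large n, the divide-and-conquer algorithm (sort by x, recurse on halves, check the dividing strip) achieves O(n log n).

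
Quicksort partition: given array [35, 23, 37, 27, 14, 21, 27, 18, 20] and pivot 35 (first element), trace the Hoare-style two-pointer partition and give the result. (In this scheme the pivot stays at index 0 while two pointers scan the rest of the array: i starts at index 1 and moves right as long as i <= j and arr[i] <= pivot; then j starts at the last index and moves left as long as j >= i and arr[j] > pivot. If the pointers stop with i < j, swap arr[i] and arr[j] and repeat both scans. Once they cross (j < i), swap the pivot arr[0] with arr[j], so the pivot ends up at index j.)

Hoare-style two-pointer partition with pivot = 35:

Initial array: [35, 23, 37, 27, 14, 21, 27, 18, 20]

Pointers start at i = 1, j = 8.
i stops at index 2 (arr[2]=37 > 35), j stops at index 8 (arr[8]=20 <= 35): swap arr[2] and arr[8], array becomes [35, 23, 20, 27, 14, 21, 27, 18, 37]
i ends at 8, j ends at 7: the pointers have crossed (j < i), so scanning stops.

Swap pivot arr[0] with arr[7] to place pivot at position 7: [18, 23, 20, 27, 14, 21, 27, 35, 37]
Pivot position: 7

After partitioning with pivot 35, the array becomes [18, 23, 20, 27, 14, 21, 27, 35, 37]. The pivot is placed at index 7. All elements to the left of the pivot are <= 35, and all elements to the right are > 35.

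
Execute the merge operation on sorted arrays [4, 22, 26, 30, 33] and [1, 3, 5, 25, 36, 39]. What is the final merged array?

Merging process:

Compare 4 vs 1: take 1 from right. Merged: [1]
Compare 4 vs 3: take 3 from right. Merged: [1, 3]
Compare 4 vs 5: take 4 from left. Merged: [1, 3, 4]
Compare 22 vs 5: take 5 from right. Merged: [1, 3, 4, 5]
Compare 22 vs 25: take 22 from left. Merged: [1, 3, 4, 5, 22]
Compare 26 vs 25: take 25 from right. Merged: [1, 3, 4, 5, 22, 25]
Compare 26 vs 36: take 26 from left. Merged: [1, 3, 4, 5, 22, 25, 26]
Compare 30 vs 36: take 30 from left. Merged: [1, 3, 4, 5, 22, 25, 26, 30]
Compare 33 vs 36: take 33 from left. Merged: [1, 3, 4, 5, 22, 25, 26, 30, 33]
Append remaining from right: [36, 39]. Merged: [1, 3, 4, 5, 22, 25, 26, 30, 33, 36, 39]

Final merged array: [1, 3, 4, 5, 22, 25, 26, 30, 33, 36, 39]
Total comparisons: 9

The merged array is [1, 3, 4, 5, 22, 25, 26, 30, 33, 36, 39], requiring 9 comparisons. The merge step runs in O(n) time where n is the total number of elements.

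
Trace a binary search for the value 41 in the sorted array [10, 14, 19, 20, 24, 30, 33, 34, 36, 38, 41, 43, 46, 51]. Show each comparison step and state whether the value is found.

Binary search for 41 in [10, 14, 19, 20, 24, 30, 33, 34, 36, 38, 41, 43, 46, 51]:

lo=0, hi=13, mid=6, arr[mid]=33 -> 33 < 41, search right half
lo=7, hi=13, mid=10, arr[mid]=41 -> Found target at index 10!

Binary search finds 41 at index 10 after 2 comparisons. The search repeatedly halves the search space by comparing with the middle element.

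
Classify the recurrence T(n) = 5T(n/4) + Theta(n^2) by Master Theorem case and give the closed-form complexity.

Master Theorem for T(n) = 5T(n/4) + O(n^2):

a = 5, b = 4, c = 2
log_b(a) = log_4(5) = 1.1610

Case 3: c = 2 > log_4(5) = 1.1610
T(n) = O(n^2) = O(n^2)

For T(n) = 5T(n/4) + O(n^2): log_4(5) = 1.1610. This is Case 3 of the Master Theorem (c > log_b(a), work dominated by root), giving O(n^2).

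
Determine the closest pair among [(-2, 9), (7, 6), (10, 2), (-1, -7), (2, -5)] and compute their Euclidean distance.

Computing all pairwise distances among 5 points:

d((-2, 9), (7, 6)) = 9.4868
d((-2, 9), (10, 2)) = 13.8924
d((-2, 9), (-1, -7)) = 16.0312
d((-2, 9), (2, -5)) = 14.5602
d((7, 6), (10, 2)) = 5.0
d((7, 6), (-1, -7)) = 15.2643
d((7, 6), (2, -5)) = 12.083
d((10, 2), (-1, -7)) = 14.2127
d((10, 2), (2, -5)) = 10.6301
d((-1, -7), (2, -5)) = 3.6056 <-- minimum

Closest pair: (-1, -7) and (2, -5) with distance 3.6056

The closest pair is (-1, -7) and (2, -5) with Euclidean distance 3.6056. For 5 points, brute-force pairwise comparison is shown above. For large n, the divide-and-conquer algorithm (sort by x, recurse on halves, check the dividing strip) achieves O(n log n).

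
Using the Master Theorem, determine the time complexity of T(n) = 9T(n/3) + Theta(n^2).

Master Theorem for T(n) = 9T(n/3) + O(n^2):

a = 9, b = 3, c = 2
log_b(a) = log_3(9) = 2.0000

Case 2: c = 2 = log_3(9) = 2.0000
T(n) = O(n^2 log n) = O(n^2 log n)

For T(n) = 9T(n/3) + O(n^2): log_3(9) = 2.0000. This is Case 2 of the Master Theorem (c = log_b(a), equal work at all levels), giving O(n^2 log n).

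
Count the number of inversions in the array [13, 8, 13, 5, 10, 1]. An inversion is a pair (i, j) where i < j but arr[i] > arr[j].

Finding inversions in [13, 8, 13, 5, 10, 1]:

(0, 1): arr[0]=13 > arr[1]=8
(0, 3): arr[0]=13 > arr[3]=5
(0, 4): arr[0]=13 > arr[4]=10
(0, 5): arr[0]=13 > arr[5]=1
(1, 3): arr[1]=8 > arr[3]=5
(1, 5): arr[1]=8 > arr[5]=1
(2, 3): arr[2]=13 > arr[3]=5
(2, 4): arr[2]=13 > arr[4]=10
(2, 5): arr[2]=13 > arr[5]=1
(3, 5): arr[3]=5 > arr[5]=1
(4, 5): arr[4]=10 > arr[5]=1

Total inversions: 11

The array has 11 inversion(s): (0,1), (0,3), (0,4), (0,5), (1,3), (1,5), (2,3), (2,4), (2,5), (3,5), (4,5). Each pair (i,j) satisfies i < j and arr[i] > arr[j].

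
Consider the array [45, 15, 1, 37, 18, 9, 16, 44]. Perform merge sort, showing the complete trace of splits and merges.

Merge sort trace:

Split: [45, 15, 1, 37, 18, 9, 16, 44] -> [45, 15, 1, 37] and [18, 9, 16, 44]
  Split: [45, 15, 1, 37] -> [45, 15] and [1, 37]
    Split: [45, 15] -> [45] and [15]
    Merge: [45] + [15] -> [15, 45]
    Split: [1, 37] -> [1] and [37]
    Merge: [1] + [37] -> [1, 37]
  Merge: [15, 45] + [1, 37] -> [1, 15, 37, 45]
  Split: [18, 9, 16, 44] -> [18, 9] and [16, 44]
    Split: [18, 9] -> [18] and [9]
    Merge: [18] + [9] -> [9, 18]
    Split: [16, 44] -> [16] and [44]
    Merge: [16] + [44] -> [16, 44]
  Merge: [9, 18] + [16, 44] -> [9, 16, 18, 44]
Merge: [1, 15, 37, 45] + [9, 16, 18, 44] -> [1, 9, 15, 16, 18, 37, 44, 45]

Final sorted array: [1, 9, 15, 16, 18, 37, 44, 45]

The merge sort proceeds by recursively splitting the array and merging sorted halves.
After all merges, the sorted array is [1, 9, 15, 16, 18, 37, 44, 45].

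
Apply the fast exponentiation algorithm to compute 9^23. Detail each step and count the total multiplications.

Computing 9^23 by squaring (build up from 9^1; each line after the first costs one multiplication):

9^1 = 9
9^2 = (9^1)^2 = 9^2 = 81
9^4 = (9^2)^2 = 81^2 = 6561
9^5 = 9 * 9^4 = 9 * 6561 = 59049
9^10 = (9^5)^2 = 59049^2 = 3486784401
9^11 = 9 * 9^10 = 9 * 3486784401 = 31381059609
9^22 = (9^11)^2 = 31381059609^2 = 984770902183611232881
9^23 = 9 * 9^22 = 9 * 984770902183611232881 = 8862938119652501095929

Result: 8862938119652501095929
Multiplications needed: 7 (7 lines after 9^1)

9^23 = 8862938119652501095929. Using exponentiation by squaring, this requires 7 multiplications. The key idea: if the exponent is even, square the half-power; if odd, multiply by the base once.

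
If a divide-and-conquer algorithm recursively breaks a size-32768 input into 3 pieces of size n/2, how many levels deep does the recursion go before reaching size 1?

For divide and conquer with division factor 2:

Problem sizes at each level:
Level 0: 32768
Level 1: 16384
Level 2: 8192
Level 3: 4096
Level 4: 2048
Level 5: 1024
Level 6: 512
Level 7: 256
Level 8: 128
Level 9: 64
Level 10: 32
Level 11: 16
Level 12: 8
Level 13: 4
Level 14: 2
Level 15: 1

The root is level 0 and the size-1 base case is level 15 (the tree spans levels 0 through 15, i.e. 16 levels counting the root), so the depth is the number of divisions: log_2(32768) = 15

The recursion tree depth is log_2(32768) = 15. At each level, the problem size is divided by 2, so it takes 15 divisions to reduce to a base case of size 1. The algorithm makes 3 recursive calls at each level.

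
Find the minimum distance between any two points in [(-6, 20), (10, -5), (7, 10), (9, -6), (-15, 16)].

Computing all pairwise distances among 5 points:

d((-6, 20), (10, -5)) = 29.6816
d((-6, 20), (7, 10)) = 16.4012
d((-6, 20), (9, -6)) = 30.0167
d((-6, 20), (-15, 16)) = 9.8489
d((10, -5), (7, 10)) = 15.2971
d((10, -5), (9, -6)) = 1.4142 <-- minimum
d((10, -5), (-15, 16)) = 32.6497
d((7, 10), (9, -6)) = 16.1245
d((7, 10), (-15, 16)) = 22.8035
d((9, -6), (-15, 16)) = 32.5576

Closest pair: (10, -5) and (9, -6) with distance 1.4142

The closest pair is (10, -5) and (9, -6) with Euclidean distance 1.4142. For 5 points, brute-force pairwise comparison is shown above. For large n, the divide-and-conquer algorithm (sort by x, recurse on halves, check the dividing strip) achieves O(n log n).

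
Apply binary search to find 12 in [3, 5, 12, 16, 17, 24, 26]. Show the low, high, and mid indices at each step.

Binary search for 12 in [3, 5, 12, 16, 17, 24, 26]:

lo=0, hi=6, mid=3, arr[mid]=16 -> 16 > 12, search left half
lo=0, hi=2, mid=1, arr[mid]=5 -> 5 < 12, search right half
lo=2, hi=2, mid=2, arr[mid]=12 -> Found target at index 2!

Binary search finds 12 at index 2 after 3 comparisons. The search repeatedly halves the search space by comparing with the middle element.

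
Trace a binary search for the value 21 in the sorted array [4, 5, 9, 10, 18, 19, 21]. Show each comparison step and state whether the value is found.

Binary search for 21 in [4, 5, 9, 10, 18, 19, 21]:

lo=0, hi=6, mid=3, arr[mid]=10 -> 10 < 21, search right half
lo=4, hi=6, mid=5, arr[mid]=19 -> 19 < 21, search right half
lo=6, hi=6, mid=6, arr[mid]=21 -> Found target at index 6!

Binary search finds 21 at index 6 after 3 comparisons. The search repeatedly halves the search space by comparing with the middle element.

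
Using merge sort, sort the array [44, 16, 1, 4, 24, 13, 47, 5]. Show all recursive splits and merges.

Merge sort trace:

Split: [44, 16, 1, 4, 24, 13, 47, 5] -> [44, 16, 1, 4] and [24, 13, 47, 5]
  Split: [44, 16, 1, 4] -> [44, 16] and [1, 4]
    Split: [44, 16] -> [44] and [16]
    Merge: [44] + [16] -> [16, 44]
    Split: [1, 4] -> [1] and [4]
    Merge: [1] + [4] -> [1, 4]
  Merge: [16, 44] + [1, 4] -> [1, 4, 16, 44]
  Split: [24, 13, 47, 5] -> [24, 13] and [47, 5]
    Split: [24, 13] -> [24] and [13]
    Merge: [24] + [13] -> [13, 24]
    Split: [47, 5] -> [47] and [5]
    Merge: [47] + [5] -> [5, 47]
  Merge: [13, 24] + [5, 47] -> [5, 13, 24, 47]
Merge: [1, 4, 16, 44] + [5, 13, 24, 47] -> [1, 4, 5, 13, 16, 24, 44, 47]

Final sorted array: [1, 4, 5, 13, 16, 24, 44, 47]

The merge sort proceeds by recursively splitting the array and merging sorted halves.
After all merges, the sorted array is [1, 4, 5, 13, 16, 24, 44, 47].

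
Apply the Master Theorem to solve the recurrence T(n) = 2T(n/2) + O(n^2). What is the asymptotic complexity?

Master Theorem for T(n) = 2T(n/2) + O(n^2):

a = 2, b = 2, c = 2
log_b(a) = log_2(2) = 1.0000

Case 3: c = 2 > log_2(2) = 1.0000
T(n) = O(n^2) = O(n^2)

For T(n) = 2T(n/2) + O(n^2): log_2(2) = 1.0000. This is Case 3 of the Master Theorem (c > log_b(a), work dominated by root), giving O(n^2).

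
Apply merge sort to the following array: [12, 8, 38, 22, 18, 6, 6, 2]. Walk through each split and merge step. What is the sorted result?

Merge sort trace:

Split: [12, 8, 38, 22, 18, 6, 6, 2] -> [12, 8, 38, 22] and [18, 6, 6, 2]
  Split: [12, 8, 38, 22] -> [12, 8] and [38, 22]
    Split: [12, 8] -> [12] and [8]
    Merge: [12] + [8] -> [8, 12]
    Split: [38, 22] -> [38] and [22]
    Merge: [38] + [22] -> [22, 38]
  Merge: [8, 12] + [22, 38] -> [8, 12, 22, 38]
  Split: [18, 6, 6, 2] -> [18, 6] and [6, 2]
    Split: [18, 6] -> [18] and [6]
    Merge: [18] + [6] -> [6, 18]
    Split: [6, 2] -> [6] and [2]
    Merge: [6] + [2] -> [2, 6]
  Merge: [6, 18] + [2, 6] -> [2, 6, 6, 18]
Merge: [8, 12, 22, 38] + [2, 6, 6, 18] -> [2, 6, 6, 8, 12, 18, 22, 38]

Final sorted array: [2, 6, 6, 8, 12, 18, 22, 38]

The merge sort proceeds by recursively splitting the array and merging sorted halves.
After all merges, the sorted array is [2, 6, 6, 8, 12, 18, 22, 38].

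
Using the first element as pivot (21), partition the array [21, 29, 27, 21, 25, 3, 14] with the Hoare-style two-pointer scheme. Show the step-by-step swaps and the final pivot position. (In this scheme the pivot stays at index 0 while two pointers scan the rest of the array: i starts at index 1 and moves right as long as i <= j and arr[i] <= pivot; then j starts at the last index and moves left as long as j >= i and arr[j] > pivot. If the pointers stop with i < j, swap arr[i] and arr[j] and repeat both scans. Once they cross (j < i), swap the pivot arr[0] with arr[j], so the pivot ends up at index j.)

Hoare-style two-pointer partition with pivot = 21:

Initial array: [21, 29, 27, 21, 25, 3, 14]

Pointers start at i = 1, j = 6.
i stops at index 1 (arr[1]=29 > 21), j stops at index 6 (arr[6]=14 <= 21): swap arr[1] and arr[6], array becomes [21, 14, 27, 21, 25, 3, 29]
i stops at index 2 (arr[2]=27 > 21), j stops at index 5 (arr[5]=3 <= 21): swap arr[2] and arr[5], array becomes [21, 14, 3, 21, 25, 27, 29]
i ends at 4, j ends at 3: the pointers have crossed (j < i), so scanning stops.

Swap pivot arr[0] with arr[3] to place pivot at position 3: [21, 14, 3, 21, 25, 27, 29]
Pivot position: 3

After partitioning with pivot 21, the array becomes [21, 14, 3, 21, 25, 27, 29]. The pivot is placed at index 3. All elements to the left of the pivot are <= 21, and all elements to the right are > 21.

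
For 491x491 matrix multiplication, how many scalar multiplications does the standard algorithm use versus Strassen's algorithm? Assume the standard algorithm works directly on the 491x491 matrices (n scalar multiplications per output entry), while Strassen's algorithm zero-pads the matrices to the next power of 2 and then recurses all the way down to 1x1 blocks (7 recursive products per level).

Matrix multiplication for 491x491 matrices:

Strassen's algorithm requires power-of-2 dimensions. Pad 491x491 to 512x512 (next power of 2).

Standard algorithm: 491^3 = 118370771 multiplications
Strassen's algorithm: 7^(log2(512)) = 7^9 = 40353607 multiplications
Savings: 118370771 - 40353607 = 78017164 multiplications

Standard: 118370771 multiplications (491^3). Strassen: 40353607 multiplications (7^9, after padding to 512x512). Strassen reduces 8 recursive multiplications to 7 at each level.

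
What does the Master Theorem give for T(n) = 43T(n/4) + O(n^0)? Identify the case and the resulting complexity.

Master Theorem for T(n) = 43T(n/4) + O(n^0):

a = 43, b = 4, c = 0
log_b(a) = log_4(43) = 2.7131

Case 1: c = 0 < log_4(43) = 2.7131
T(n) = O(n^(log_4 43))

For T(n) = 43T(n/4) + O(n^0): log_4(43) = 2.7131. This is Case 1 of the Master Theorem (c < log_b(a), work dominated by leaves), giving O(n^(log_4 43)).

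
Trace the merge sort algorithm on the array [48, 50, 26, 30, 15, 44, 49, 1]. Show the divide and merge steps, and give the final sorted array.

Merge sort trace:

Split: [48, 50, 26, 30, 15, 44, 49, 1] -> [48, 50, 26, 30] and [15, 44, 49, 1]
  Split: [48, 50, 26, 30] -> [48, 50] and [26, 30]
    Split: [48, 50] -> [48] and [50]
    Merge: [48] + [50] -> [48, 50]
    Split: [26, 30] -> [26] and [30]
    Merge: [26] + [30] -> [26, 30]
  Merge: [48, 50] + [26, 30] -> [26, 30, 48, 50]
  Split: [15, 44, 49, 1] -> [15, 44] and [49, 1]
    Split: [15, 44] -> [15] and [44]
    Merge: [15] + [44] -> [15, 44]
    Split: [49, 1] -> [49] and [1]
    Merge: [49] + [1] -> [1, 49]
  Merge: [15, 44] + [1, 49] -> [1, 15, 44, 49]
Merge: [26, 30, 48, 50] + [1, 15, 44, 49] -> [1, 15, 26, 30, 44, 48, 49, 50]

Final sorted array: [1, 15, 26, 30, 44, 48, 49, 50]

The merge sort proceeds by recursively splitting the array and merging sorted halves.
After all merges, the sorted array is [1, 15, 26, 30, 44, 48, 49, 50].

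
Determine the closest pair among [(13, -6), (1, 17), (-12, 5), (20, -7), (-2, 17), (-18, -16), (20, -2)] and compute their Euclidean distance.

Computing all pairwise distances among 7 points:

d((13, -6), (1, 17)) = 25.9422
d((13, -6), (-12, 5)) = 27.313
d((13, -6), (20, -7)) = 7.0711
d((13, -6), (-2, 17)) = 27.4591
d((13, -6), (-18, -16)) = 32.573
d((13, -6), (20, -2)) = 8.0623
d((1, 17), (-12, 5)) = 17.6918
d((1, 17), (20, -7)) = 30.6105
d((1, 17), (-2, 17)) = 3.0 <-- minimum
d((1, 17), (-18, -16)) = 38.0789
d((1, 17), (20, -2)) = 26.8701
d((-12, 5), (20, -7)) = 34.176
d((-12, 5), (-2, 17)) = 15.6205
d((-12, 5), (-18, -16)) = 21.8403
d((-12, 5), (20, -2)) = 32.7567
d((20, -7), (-2, 17)) = 32.5576
d((20, -7), (-18, -16)) = 39.0512
d((20, -7), (20, -2)) = 5.0
d((-2, 17), (-18, -16)) = 36.6742
d((-2, 17), (20, -2)) = 29.0689
d((-18, -16), (20, -2)) = 40.4969

Closest pair: (1, 17) and (-2, 17) with distance 3.0

The closest pair is (1, 17) and (-2, 17) with Euclidean distance 3.0. For 7 points, brute-force pairwise comparison is shown above. For large n, the divide-and-conquer algorithm (sort by x, recurse on halves, check the dividing strip) achieves O(n log n).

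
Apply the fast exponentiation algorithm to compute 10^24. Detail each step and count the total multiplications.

Computing 10^24 by squaring (build up from 10^1; each line after the first costs one multiplication):

10^1 = 10
10^2 = (10^1)^2 = 10^2 = 100
10^3 = 10 * 10^2 = 10 * 100 = 1000
10^6 = (10^3)^2 = 1000^2 = 1000000
10^12 = (10^6)^2 = 1000000^2 = 1000000000000
10^24 = (10^12)^2 = 1000000000000^2 = 1000000000000000000000000

Result: 1000000000000000000000000
Multiplications needed: 5 (5 lines after 10^1)

10^24 = 1000000000000000000000000. Using exponentiation by squaring, this requires 5 multiplications. The key idea: if the exponent is even, square the half-power; if odd, multiply by the base once.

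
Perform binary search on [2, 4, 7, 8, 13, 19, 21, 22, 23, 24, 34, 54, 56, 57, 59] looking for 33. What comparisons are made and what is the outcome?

Binary search for 33 in [2, 4, 7, 8, 13, 19, 21, 22, 23, 24, 34, 54, 56, 57, 59]:

lo=0, hi=14, mid=7, arr[mid]=22 -> 22 < 33, search right half
lo=8, hi=14, mid=11, arr[mid]=54 -> 54 > 33, search left half
lo=8, hi=10, mid=9, arr[mid]=24 -> 24 < 33, search right half
lo=10, hi=10, mid=10, arr[mid]=34 -> 34 > 33, search left half
lo=10 > hi=9, target 33 not found

Binary search determines that 33 is not in the array after 4 comparisons. The search space was exhausted without finding the target.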